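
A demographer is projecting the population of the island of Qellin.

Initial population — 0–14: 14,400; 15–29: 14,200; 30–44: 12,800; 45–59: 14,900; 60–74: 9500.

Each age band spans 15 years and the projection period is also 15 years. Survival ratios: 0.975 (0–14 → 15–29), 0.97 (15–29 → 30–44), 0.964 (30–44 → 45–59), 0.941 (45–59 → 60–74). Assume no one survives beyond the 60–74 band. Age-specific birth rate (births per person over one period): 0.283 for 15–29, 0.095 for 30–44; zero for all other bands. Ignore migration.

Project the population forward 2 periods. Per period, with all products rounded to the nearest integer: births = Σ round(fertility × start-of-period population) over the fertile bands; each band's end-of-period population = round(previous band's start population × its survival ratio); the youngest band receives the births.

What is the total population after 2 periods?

Period 1.
Births: 14200 * 0.283 = 4019 ; 12800 * 0.095 = 1216 — total 5235
15–29: 14400 * 0.975 = 14040
30–44: 14200 * 0.97 = 13774
45–59: 12800 * 0.964 = 12339
60–74: 14900 * 0.941 = 14021
→ [5235, 14040, 13774, 12339, 14021]
Period 2.
Births: 14040 * 0.283 = 3973 ; 13774 * 0.095 = 1309 — total 5282
15–29: 5235 * 0.975 = 5104
30–44: 14040 * 0.97 = 13619
45–59: 13774 * 0.964 = 13278
60–74: 12339 * 0.941 = 11611
→ [5282, 5104, 13619, 13278, 11611]
Total after period 2: 5282 + 5104 + 13619 + 13278 + 11611 = 48894

48894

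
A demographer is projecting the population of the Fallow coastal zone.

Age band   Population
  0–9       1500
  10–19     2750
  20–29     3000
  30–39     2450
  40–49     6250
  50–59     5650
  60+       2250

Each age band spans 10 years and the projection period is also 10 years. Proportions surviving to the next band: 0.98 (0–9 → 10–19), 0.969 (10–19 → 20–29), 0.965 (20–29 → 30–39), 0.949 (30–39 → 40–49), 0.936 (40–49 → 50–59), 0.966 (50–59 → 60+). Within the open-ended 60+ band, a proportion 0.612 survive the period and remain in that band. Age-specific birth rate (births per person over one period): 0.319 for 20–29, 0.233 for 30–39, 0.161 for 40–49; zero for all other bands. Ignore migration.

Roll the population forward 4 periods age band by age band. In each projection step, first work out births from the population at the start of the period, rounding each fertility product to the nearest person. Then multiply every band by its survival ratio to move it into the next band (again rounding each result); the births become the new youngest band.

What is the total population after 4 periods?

Numbering the bands 1..7 from youngest to oldest:
Period 1.
Births: 3000 * 0.319 = 957 ; 2450 * 0.233 = 571 ; 6250 * 0.161 = 1006 → total 2534
Band 2: 1500 * 0.98 = 1470
Band 3: 2750 * 0.969 = 2665
Band 4: 3000 * 0.965 = 2895
Band 5: 2450 * 0.949 = 2325
Band 6: 6250 * 0.936 = 5850
Band 7: 5650 * 0.966 + 2250 * 0.612 = 5458 + 1377 = 6835
Giving 2534 / 1470 / 2665 / 2895 / 2325 / 5850 / 6835.
Period 2.
Births: 2665 * 0.319 = 850 ; 2895 * 0.233 = 675 ; 2325 * 0.161 = 374 → total 1899
Band 2: 2534 * 0.98 = 2483
Band 3: 1470 * 0.969 = 1424
Band 4: 2665 * 0.965 = 2572
Band 5: 2895 * 0.949 = 2747
Band 6: 2325 * 0.936 = 2176
Band 7: 5850 * 0.966 + 6835 * 0.612 = 5651 + 4183 = 9834
Giving 1899 / 2483 / 1424 / 2572 / 2747 / 2176 / 9834.
Period 3.
Births: 1424 * 0.319 = 454 ; 2572 * 0.233 = 599 ; 2747 * 0.161 = 442 → total 1495
Band 2: 1899 * 0.98 = 1861
Band 3: 2483 * 0.969 = 2406
Band 4: 1424 * 0.965 = 1374
Band 5: 2572 * 0.949 = 2441
Band 6: 2747 * 0.936 = 2571
Band 7: 2176 * 0.966 + 9834 * 0.612 = 2102 + 6018 = 8120
Giving 1495 / 1861 / 2406 / 1374 / 2441 / 2571 / 8120.
Period 4.
Births: 2406 * 0.319 = 768 ; 1374 * 0.233 = 320 ; 2441 * 0.161 = 393 → total 1481
Band 2: 1495 * 0.98 = 1465
Band 3: 1861 * 0.969 = 1803
Band 4: 2406 * 0.965 = 2322
Band 5: 1374 * 0.949 = 1304
Band 6: 2441 * 0.936 = 2285
Band 7: 2571 * 0.966 + 8120 * 0.612 = 2484 + 4969 = 7453
Giving 1481 / 1465 / 1803 / 2322 / 1304 / 2285 / 7453.
Total after period 4: 1481 + 1465 + 1803 + 2322 + 1304 + 2285 + 7453 = 18113

18113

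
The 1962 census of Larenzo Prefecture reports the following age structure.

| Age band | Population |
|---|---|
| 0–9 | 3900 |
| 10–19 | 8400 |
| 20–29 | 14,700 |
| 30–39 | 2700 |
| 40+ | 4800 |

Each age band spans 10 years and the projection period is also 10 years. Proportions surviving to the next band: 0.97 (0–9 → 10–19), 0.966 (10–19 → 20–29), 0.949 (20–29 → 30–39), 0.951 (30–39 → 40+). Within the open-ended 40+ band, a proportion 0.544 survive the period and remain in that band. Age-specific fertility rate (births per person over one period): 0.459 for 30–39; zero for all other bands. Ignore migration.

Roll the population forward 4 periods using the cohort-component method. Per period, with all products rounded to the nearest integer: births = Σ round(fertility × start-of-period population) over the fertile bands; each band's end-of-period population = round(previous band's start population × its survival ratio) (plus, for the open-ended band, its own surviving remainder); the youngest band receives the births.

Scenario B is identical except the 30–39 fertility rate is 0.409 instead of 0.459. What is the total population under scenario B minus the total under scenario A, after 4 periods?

[period 1]
Births: 2700 × 0.459 = 1239
10–19: 3900 × 0.97 = 3783
20–29: 8400 × 0.966 = 8114
30–39: 14700 × 0.949 = 13950
40+: 2700 × 0.951 + 4800 × 0.544 = 2568 + 2611 = 5179
Population now: 0–9=1239, 10–19=3783, 20–29=8114, 30–39=13950, 40+=5179
[period 2]
Births: 13950 × 0.459 = 6403
10–19: 1239 × 0.97 = 1202
20–29: 3783 × 0.966 = 3654
30–39: 8114 × 0.949 = 7700
40+: 13950 × 0.951 + 5179 × 0.544 = 13266 + 2817 = 16083
Population now: 0–9=6403, 10–19=1202, 20–29=3654, 30–39=7700, 40+=16083
[period 3]
Births: 7700 × 0.459 = 3534
10–19: 6403 × 0.97 = 6211
20–29: 1202 × 0.966 = 1161
30–39: 3654 × 0.949 = 3468
40+: 7700 × 0.951 + 16083 × 0.544 = 7323 + 8749 = 16072
Population now: 0–9=3534, 10–19=6211, 20–29=1161, 30–39=3468, 40+=16072
[period 4]
Births: 3468 × 0.459 = 1592
10–19: 3534 × 0.97 = 3428
20–29: 6211 × 0.966 = 6000
30–39: 1161 × 0.949 = 1102
40+: 3468 × 0.951 + 16072 × 0.544 = 3298 + 8743 = 12041
Population now: 0–9=1592, 10–19=3428, 20–29=6000, 30–39=1102, 40+=12041
Scenario A total after 4 periods: 24163
Scenario B projection —
[period 1]
Births: 2700 × 0.409 = 1104
10–19: 3900 × 0.97 = 3783
20–29: 8400 × 0.966 = 8114
30–39: 14700 × 0.949 = 13950
40+: 2700 × 0.951 + 4800 × 0.544 = 2568 + 2611 = 5179
Population now: 0–9=1104, 10–19=3783, 20–29=8114, 30–39=13950, 40+=5179
[period 2]
Births: 13950 × 0.409 = 5706
10–19: 1104 × 0.97 = 1071
20–29: 3783 × 0.966 = 3654
30–39: 8114 × 0.949 = 7700
40+: 13950 × 0.951 + 5179 × 0.544 = 13266 + 2817 = 16083
Population now: 0–9=5706, 10–19=1071, 20–29=3654, 30–39=7700, 40+=16083
[period 3]
Births: 7700 × 0.409 = 3149
10–19: 5706 × 0.97 = 5535
20–29: 1071 × 0.966 = 1035
30–39: 3654 × 0.949 = 3468
40+: 7700 × 0.951 + 16083 × 0.544 = 7323 + 8749 = 16072
Population now: 0–9=3149, 10–19=5535, 20–29=1035, 30–39=3468, 40+=16072
[period 4]
Births: 3468 × 0.409 = 1418
10–19: 3149 × 0.97 = 3055
20–29: 5535 × 0.966 = 5347
30–39: 1035 × 0.949 = 982
40+: 3468 × 0.951 + 16072 × 0.544 = 3298 + 8743 = 12041
Population now: 0–9=1418, 10–19=3055, 20–29=5347, 30–39=982, 40+=12041
Scenario B total after 4 periods: 22843
Difference B − A = 22843 − 24163 = -1320

-1320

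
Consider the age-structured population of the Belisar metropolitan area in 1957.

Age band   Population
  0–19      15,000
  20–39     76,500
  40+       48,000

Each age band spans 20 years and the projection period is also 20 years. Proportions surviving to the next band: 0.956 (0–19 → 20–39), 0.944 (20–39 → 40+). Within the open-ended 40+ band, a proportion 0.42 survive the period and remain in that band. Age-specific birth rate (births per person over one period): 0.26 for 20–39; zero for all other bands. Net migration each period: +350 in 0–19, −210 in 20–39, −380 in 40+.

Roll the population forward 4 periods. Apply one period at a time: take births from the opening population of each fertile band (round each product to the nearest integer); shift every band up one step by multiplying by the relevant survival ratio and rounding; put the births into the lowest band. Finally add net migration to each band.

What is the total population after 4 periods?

25761

(Bands numbered youngest = 1 to oldest = 3.)
Period 1.
Births: 76500 × 0.26 = 19890
Band 2: 15000 × 0.956 = 14340
Band 3: 76500 × 0.944 + 48000 × 0.42 = 72216 + 20160 = 92376
Net migration: Band 1 + 350 → 20240; Band 2 − 210 → 14130; Band 3 − 380 → 91996
End of period: [20240, 14130, 91996]
Period 2.
Births: 14130 × 0.26 = 3674
Band 2: 20240 × 0.956 = 19349
Band 3: 14130 × 0.944 + 91996 × 0.42 = 13339 + 38638 = 51977
Net migration: Band 1 + 350 → 4024; Band 2 − 210 → 19139; Band 3 − 380 → 51597
End of period: [4024, 19139, 51597]
Period 3.
Births: 19139 × 0.26 = 4976
Band 2: 4024 × 0.956 = 3847
Band 3: 19139 × 0.944 + 51597 × 0.42 = 18067 + 21671 = 39738
Net migration: Band 1 + 350 → 5326; Band 2 − 210 → 3637; Band 3 − 380 → 39358
End of period: [5326, 3637, 39358]
Period 4.
Births: 3637 × 0.26 = 946
Band 2: 5326 × 0.956 = 5092
Band 3: 3637 × 0.944 + 39358 × 0.42 = 3433 + 16530 = 19963
Net migration: Band 1 + 350 → 1296; Band 2 − 210 → 4882; Band 3 − 380 → 19583
End of period: [1296, 4882, 19583]
Total after period 4: 1296 + 4882 + 19583 = 25761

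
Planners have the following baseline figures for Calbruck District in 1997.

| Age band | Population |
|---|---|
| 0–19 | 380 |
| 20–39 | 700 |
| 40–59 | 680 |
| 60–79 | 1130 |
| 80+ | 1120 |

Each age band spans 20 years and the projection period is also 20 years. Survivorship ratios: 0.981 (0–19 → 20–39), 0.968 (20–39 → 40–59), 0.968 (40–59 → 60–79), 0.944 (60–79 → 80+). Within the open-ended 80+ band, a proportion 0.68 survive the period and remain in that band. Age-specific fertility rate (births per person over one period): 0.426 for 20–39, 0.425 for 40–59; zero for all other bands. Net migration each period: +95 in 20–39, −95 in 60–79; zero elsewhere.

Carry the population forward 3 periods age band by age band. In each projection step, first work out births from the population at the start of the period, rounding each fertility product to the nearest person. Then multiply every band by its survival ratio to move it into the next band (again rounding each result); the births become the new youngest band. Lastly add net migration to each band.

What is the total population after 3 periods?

(Bands numbered youngest = 1 to oldest = 5.)
After projecting period 1:
Births: 700 × 0.426 = 298, 680 × 0.425 = 289 ⇒ total 587
Band 2: 380 × 0.981 = 373
Band 3: 700 × 0.968 = 678
Band 4: 680 × 0.968 = 658
Band 5: 1130 × 0.944 + 1120 × 0.68 = 1067 + 762 = 1829
Net migration: Band 2 + 95 → 468; Band 4 − 95 → 563
→ [587, 468, 678, 563, 1829]
After projecting period 2:
Births: 468 × 0.426 = 199, 678 × 0.425 = 288 ⇒ total 487
Band 2: 587 × 0.981 = 576
Band 3: 468 × 0.968 = 453
Band 4: 678 × 0.968 = 656
Band 5: 563 × 0.944 + 1829 × 0.68 = 531 + 1244 = 1775
Net migration: Band 2 + 95 → 671; Band 4 − 95 → 561
→ [487, 671, 453, 561, 1775]
After projecting period 3:
Births: 671 × 0.426 = 286, 453 × 0.425 = 193 ⇒ total 479
Band 2: 487 × 0.981 = 478
Band 3: 671 × 0.968 = 650
Band 4: 453 × 0.968 = 439
Band 5: 561 × 0.944 + 1775 × 0.68 = 530 + 1207 = 1737
Net migration: Band 2 + 95 → 573; Band 4 − 95 → 344
→ [479, 573, 650, 344, 1737]
Total after period 3: 479 + 573 + 650 + 344 + 1737 = 3783

3783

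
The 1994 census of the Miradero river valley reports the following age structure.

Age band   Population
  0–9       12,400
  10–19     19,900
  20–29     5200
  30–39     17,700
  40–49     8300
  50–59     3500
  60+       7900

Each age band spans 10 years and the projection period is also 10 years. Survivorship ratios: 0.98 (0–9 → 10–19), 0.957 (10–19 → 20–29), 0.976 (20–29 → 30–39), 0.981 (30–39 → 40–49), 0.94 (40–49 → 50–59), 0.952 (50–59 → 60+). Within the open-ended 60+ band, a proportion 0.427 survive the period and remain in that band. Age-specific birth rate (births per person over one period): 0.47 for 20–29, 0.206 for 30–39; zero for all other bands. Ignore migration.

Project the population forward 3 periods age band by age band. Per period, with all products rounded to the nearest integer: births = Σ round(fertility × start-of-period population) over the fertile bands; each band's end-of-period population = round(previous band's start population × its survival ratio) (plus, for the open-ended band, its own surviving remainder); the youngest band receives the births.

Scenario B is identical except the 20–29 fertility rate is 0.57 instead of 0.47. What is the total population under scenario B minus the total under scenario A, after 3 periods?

— Period 1 —
Births: 5200 * 0.47 = 2444 ; 17700 * 0.206 = 3646 → 6090
10–19: 12400 * 0.98 = 12152
20–29: 19900 * 0.957 = 19044
30–39: 5200 * 0.976 = 5075
40–49: 17700 * 0.981 = 17364
50–59: 8300 * 0.94 = 7802
60+: 3500 * 0.952 + 7900 * 0.427 = 3332 + 3373 = 6705
End of period: [6090, 12152, 19044, 5075, 17364, 7802, 6705]
— Period 2 —
Births: 19044 * 0.47 = 8951 ; 5075 * 0.206 = 1045 → 9996
10–19: 6090 * 0.98 = 5968
20–29: 12152 * 0.957 = 11629
30–39: 19044 * 0.976 = 18587
40–49: 5075 * 0.981 = 4979
50–59: 17364 * 0.94 = 16322
60+: 7802 * 0.952 + 6705 * 0.427 = 7428 + 2863 = 10291
End of period: [9996, 5968, 11629, 18587, 4979, 16322, 10291]
— Period 3 —
Births: 11629 * 0.47 = 5466 ; 18587 * 0.206 = 3829 → 9295
10–19: 9996 * 0.98 = 9796
20–29: 5968 * 0.957 = 5711
30–39: 11629 * 0.976 = 11350
40–49: 18587 * 0.981 = 18234
50–59: 4979 * 0.94 = 4680
60+: 16322 * 0.952 + 10291 * 0.427 = 15539 + 4394 = 19933
End of period: [9295, 9796, 5711, 11350, 18234, 4680, 19933]
Scenario A total after 3 periods: 78999
Scenario B projection —
— Period 1 —
Births: 5200 * 0.57 = 2964 ; 17700 * 0.206 = 3646 → 6610
10–19: 12400 * 0.98 = 12152
20–29: 19900 * 0.957 = 19044
30–39: 5200 * 0.976 = 5075
40–49: 17700 * 0.981 = 17364
50–59: 8300 * 0.94 = 7802
60+: 3500 * 0.952 + 7900 * 0.427 = 3332 + 3373 = 6705
End of period: [6610, 12152, 19044, 5075, 17364, 7802, 6705]
— Period 2 —
Births: 19044 * 0.57 = 10855 ; 5075 * 0.206 = 1045 → 11900
10–19: 6610 * 0.98 = 6478
20–29: 12152 * 0.957 = 11629
30–39: 19044 * 0.976 = 18587
40–49: 5075 * 0.981 = 4979
50–59: 17364 * 0.94 = 16322
60+: 7802 * 0.952 + 6705 * 0.427 = 7428 + 2863 = 10291
End of period: [11900, 6478, 11629, 18587, 4979, 16322, 10291]
— Period 3 —
Births: 11629 * 0.57 = 6629 ; 18587 * 0.206 = 3829 → 10458
10–19: 11900 * 0.98 = 11662
20–29: 6478 * 0.957 = 6199
30–39: 11629 * 0.976 = 11350
40–49: 18587 * 0.981 = 18234
50–59: 4979 * 0.94 = 4680
60+: 16322 * 0.952 + 10291 * 0.427 = 15539 + 4394 = 19933
End of period: [10458, 11662, 6199, 11350, 18234, 4680, 19933]
Scenario B total after 3 periods: 82516
Difference B − A = 82516 − 78999 = 3517

3517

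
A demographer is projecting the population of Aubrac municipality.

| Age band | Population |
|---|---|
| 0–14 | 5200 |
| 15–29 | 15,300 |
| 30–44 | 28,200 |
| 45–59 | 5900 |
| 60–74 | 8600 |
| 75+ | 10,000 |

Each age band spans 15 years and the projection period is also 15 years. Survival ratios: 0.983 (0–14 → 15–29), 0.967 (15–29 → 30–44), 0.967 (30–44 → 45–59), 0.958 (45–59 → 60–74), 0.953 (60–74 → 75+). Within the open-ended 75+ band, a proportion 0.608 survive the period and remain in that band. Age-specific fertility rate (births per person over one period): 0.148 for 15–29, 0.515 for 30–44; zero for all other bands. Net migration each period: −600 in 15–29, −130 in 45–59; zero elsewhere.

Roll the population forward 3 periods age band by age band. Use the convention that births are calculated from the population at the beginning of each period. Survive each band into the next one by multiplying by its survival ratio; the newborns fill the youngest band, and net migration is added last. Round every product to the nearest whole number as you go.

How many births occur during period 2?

8287

Let band 1 be 0–14 through band 6 = 75+.
Period 1:
Births: 15300 × 0.148 = 2264  |  28200 × 0.515 = 14523 → total 16787
Band 2: 5200 × 0.983 = 5112
Band 3: 15300 × 0.967 = 14795
Band 4: 28200 × 0.967 = 27269
Band 5: 5900 × 0.958 = 5652
Band 6: 8600 × 0.953 + 10000 × 0.608 = 8196 + 6080 = 14276
Net migration: Band 2 − 600 → 4512; Band 4 − 130 → 27139
Population now: 0–14=16787, 15–29=4512, 30–44=14795, 45–59=27139, 60–74=5652, 75+=14276
Period 2:
Births: 4512 × 0.148 = 668  |  14795 × 0.515 = 7619 → total 8287
Band 2: 16787 × 0.983 = 16502
Band 3: 4512 × 0.967 = 4363
Band 4: 14795 × 0.967 = 14307
Band 5: 27139 × 0.958 = 25999
Band 6: 5652 × 0.953 + 14276 × 0.608 = 5386 + 8680 = 14066
Net migration: Band 2 − 600 → 15902; Band 4 − 130 → 14177
Population now: 0–14=8287, 15–29=15902, 30–44=4363, 45–59=14177, 60–74=25999, 75+=14066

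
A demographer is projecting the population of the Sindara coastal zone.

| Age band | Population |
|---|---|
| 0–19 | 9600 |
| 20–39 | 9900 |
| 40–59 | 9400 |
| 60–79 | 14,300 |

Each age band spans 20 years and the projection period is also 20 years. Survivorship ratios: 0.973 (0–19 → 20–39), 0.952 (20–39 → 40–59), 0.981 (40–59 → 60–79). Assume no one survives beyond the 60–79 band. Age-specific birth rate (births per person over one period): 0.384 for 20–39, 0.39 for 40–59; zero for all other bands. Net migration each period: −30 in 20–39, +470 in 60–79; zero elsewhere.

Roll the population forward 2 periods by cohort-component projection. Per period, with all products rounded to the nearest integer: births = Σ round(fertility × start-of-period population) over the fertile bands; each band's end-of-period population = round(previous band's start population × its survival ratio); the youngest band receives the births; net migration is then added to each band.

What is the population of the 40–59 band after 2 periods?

8864

After projecting period 1:
Births: 9900 × 0.384 = 3802 ; 9400 × 0.39 = 3666 — total 7468
20–39: 9600 × 0.973 = 9341
40–59: 9900 × 0.952 = 9425
60–79: 9400 × 0.981 = 9221
Net migration: 20–39 − 30 → 9311; 60–79 + 470 → 9691
Giving 7468 / 9311 / 9425 / 9691.
After projecting period 2:
Births: 9311 × 0.384 = 3575 ; 9425 × 0.39 = 3676 — total 7251
20–39: 7468 × 0.973 = 7266
40–59: 9311 × 0.952 = 8864
60–79: 9425 × 0.981 = 9246
Net migration: 20–39 − 30 → 7236; 60–79 + 470 → 9716
Giving 7251 / 7236 / 8864 / 9716.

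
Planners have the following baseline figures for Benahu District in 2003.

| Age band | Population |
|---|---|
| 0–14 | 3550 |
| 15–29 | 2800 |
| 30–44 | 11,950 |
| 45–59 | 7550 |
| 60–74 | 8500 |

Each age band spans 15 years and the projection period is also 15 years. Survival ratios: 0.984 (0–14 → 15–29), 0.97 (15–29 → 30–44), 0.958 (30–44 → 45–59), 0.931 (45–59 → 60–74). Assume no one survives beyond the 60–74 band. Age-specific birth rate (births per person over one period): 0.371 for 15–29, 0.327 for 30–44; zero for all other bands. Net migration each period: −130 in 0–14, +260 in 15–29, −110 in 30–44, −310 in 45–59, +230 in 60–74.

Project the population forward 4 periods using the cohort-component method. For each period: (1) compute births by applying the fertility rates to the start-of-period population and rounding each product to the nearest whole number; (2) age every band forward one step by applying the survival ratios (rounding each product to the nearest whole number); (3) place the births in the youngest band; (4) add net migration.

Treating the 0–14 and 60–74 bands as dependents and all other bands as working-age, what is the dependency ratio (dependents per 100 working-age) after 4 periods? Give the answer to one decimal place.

Numbering the bands 1..5 from youngest to oldest:
After projecting period 1:
Births: 2800 × 0.371 = 1039  |  11950 × 0.327 = 3908 → 4947
Band 2: 3550 × 0.984 = 3493
Band 3: 2800 × 0.97 = 2716
Band 4: 11950 × 0.958 = 11448
Band 5: 7550 × 0.931 = 7029
Net migration: Band 1 − 130 → 4817; Band 2 + 260 → 3753; Band 3 − 110 → 2606; Band 4 − 310 → 11138; Band 5 + 230 → 7259
→ [4817, 3753, 2606, 11138, 7259]
After projecting period 2:
Births: 3753 × 0.371 = 1392  |  2606 × 0.327 = 852 → 2244
Band 2: 4817 × 0.984 = 4740
Band 3: 3753 × 0.97 = 3640
Band 4: 2606 × 0.958 = 2497
Band 5: 11138 × 0.931 = 10369
Net migration: Band 1 − 130 → 2114; Band 2 + 260 → 5000; Band 3 − 110 → 3530; Band 4 − 310 → 2187; Band 5 + 230 → 10599
→ [2114, 5000, 3530, 2187, 10599]
After projecting period 3:
Births: 5000 × 0.371 = 1855  |  3530 × 0.327 = 1154 → 3009
Band 2: 2114 × 0.984 = 2080
Band 3: 5000 × 0.97 = 4850
Band 4: 3530 × 0.958 = 3382
Band 5: 2187 × 0.931 = 2036
Net migration: Band 1 − 130 → 2879; Band 2 + 260 → 2340; Band 3 − 110 → 4740; Band 4 − 310 → 3072; Band 5 + 230 → 2266
→ [2879, 2340, 4740, 3072, 2266]
After projecting period 4:
Births: 2340 × 0.371 = 868  |  4740 × 0.327 = 1550 → 2418
Band 2: 2879 × 0.984 = 2833
Band 3: 2340 × 0.97 = 2270
Band 4: 4740 × 0.958 = 4541
Band 5: 3072 × 0.931 = 2860
Net migration: Band 1 − 130 → 2288; Band 2 + 260 → 3093; Band 3 − 110 → 2160; Band 4 − 310 → 4231; Band 5 + 230 → 3090
→ [2288, 3093, 2160, 4231, 3090]
Dependents (band 0–14 + band 60–74) = 2288 + 3090 = 5378; working-age = 9484; ratio = 5378/9484 × 100 = 56.7

56.7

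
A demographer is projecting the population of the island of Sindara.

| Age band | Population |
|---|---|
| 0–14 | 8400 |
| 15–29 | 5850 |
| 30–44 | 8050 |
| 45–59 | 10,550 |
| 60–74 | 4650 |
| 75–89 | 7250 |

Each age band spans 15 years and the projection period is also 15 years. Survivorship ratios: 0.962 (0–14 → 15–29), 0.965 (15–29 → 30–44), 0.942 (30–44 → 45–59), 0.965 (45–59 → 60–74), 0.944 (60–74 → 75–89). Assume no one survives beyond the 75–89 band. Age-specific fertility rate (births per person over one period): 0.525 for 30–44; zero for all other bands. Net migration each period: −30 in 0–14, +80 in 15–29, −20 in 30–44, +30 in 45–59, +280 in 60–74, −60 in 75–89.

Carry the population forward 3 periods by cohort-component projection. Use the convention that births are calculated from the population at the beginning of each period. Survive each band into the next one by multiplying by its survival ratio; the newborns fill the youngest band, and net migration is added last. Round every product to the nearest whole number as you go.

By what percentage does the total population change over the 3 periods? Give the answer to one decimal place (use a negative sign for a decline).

Numbering the bands 1..6 from youngest to oldest:
Period 1.
Births: 8050 × 0.525 = 4226
Band 2: 8400 × 0.962 = 8081
Band 3: 5850 × 0.965 = 5645
Band 4: 8050 × 0.942 = 7583
Band 5: 10550 × 0.965 = 10181
Band 6: 4650 × 0.944 = 4390
Net migration: Band 1 − 30 → 4196; Band 2 + 80 → 8161; Band 3 − 20 → 5625; Band 4 + 30 → 7613; Band 5 + 280 → 10461; Band 6 − 60 → 4330
→ [4196, 8161, 5625, 7613, 10461, 4330]
Period 2.
Births: 5625 × 0.525 = 2953
Band 2: 4196 × 0.962 = 4037
Band 3: 8161 × 0.965 = 7875
Band 4: 5625 × 0.942 = 5299
Band 5: 7613 × 0.965 = 7347
Band 6: 10461 × 0.944 = 9875
Net migration: Band 1 − 30 → 2923; Band 2 + 80 → 4117; Band 3 − 20 → 7855; Band 4 + 30 → 5329; Band 5 + 280 → 7627; Band 6 − 60 → 9815
→ [2923, 4117, 7855, 5329, 7627, 9815]
Period 3.
Births: 7855 × 0.525 = 4124
Band 2: 2923 × 0.962 = 2812
Band 3: 4117 × 0.965 = 3973
Band 4: 7855 × 0.942 = 7399
Band 5: 5329 × 0.965 = 5142
Band 6: 7627 × 0.944 = 7200
Net migration: Band 1 − 30 → 4094; Band 2 + 80 → 2892; Band 3 − 20 → 3953; Band 4 + 30 → 7429; Band 5 + 280 → 5422; Band 6 − 60 → 7140
→ [4094, 2892, 3953, 7429, 5422, 7140]
Total: 44750 → 30930; change = -13820; percentage change = -30.9%

-30.9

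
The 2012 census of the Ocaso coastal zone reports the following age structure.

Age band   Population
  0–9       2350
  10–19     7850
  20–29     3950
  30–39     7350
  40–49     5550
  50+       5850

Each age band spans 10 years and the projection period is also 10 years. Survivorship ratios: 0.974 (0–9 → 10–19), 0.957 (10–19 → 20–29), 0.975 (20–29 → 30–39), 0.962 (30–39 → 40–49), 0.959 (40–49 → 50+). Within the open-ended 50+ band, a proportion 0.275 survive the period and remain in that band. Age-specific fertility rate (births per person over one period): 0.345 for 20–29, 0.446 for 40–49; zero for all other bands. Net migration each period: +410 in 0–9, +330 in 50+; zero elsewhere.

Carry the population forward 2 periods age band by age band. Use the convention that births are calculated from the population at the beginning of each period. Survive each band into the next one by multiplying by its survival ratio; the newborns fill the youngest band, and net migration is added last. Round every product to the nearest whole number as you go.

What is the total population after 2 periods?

After projecting period 1:
Births: 3950 × 0.345 = 1363  |  5550 × 0.446 = 2475 → total 3838
10–19: 2350 × 0.974 = 2289
20–29: 7850 × 0.957 = 7512
30–39: 3950 × 0.975 = 3851
40–49: 7350 × 0.962 = 7071
50+: 5550 × 0.959 + 5850 × 0.275 = 5322 + 1609 = 6931
Net migration: 0–9 + 410 → 4248; 50+ + 330 → 7261
→ [4248, 2289, 7512, 3851, 7071, 7261]
After projecting period 2:
Births: 7512 × 0.345 = 2592  |  7071 × 0.446 = 3154 → total 5746
10–19: 4248 × 0.974 = 4138
20–29: 2289 × 0.957 = 2191
30–39: 7512 × 0.975 = 7324
40–49: 3851 × 0.962 = 3705
50+: 7071 × 0.959 + 7261 × 0.275 = 6781 + 1997 = 8778
Net migration: 0–9 + 410 → 6156; 50+ + 330 → 9108
→ [6156, 4138, 2191, 7324, 3705, 9108]
Total after period 2: 6156 + 4138 + 2191 + 7324 + 3705 + 9108 = 32622

32622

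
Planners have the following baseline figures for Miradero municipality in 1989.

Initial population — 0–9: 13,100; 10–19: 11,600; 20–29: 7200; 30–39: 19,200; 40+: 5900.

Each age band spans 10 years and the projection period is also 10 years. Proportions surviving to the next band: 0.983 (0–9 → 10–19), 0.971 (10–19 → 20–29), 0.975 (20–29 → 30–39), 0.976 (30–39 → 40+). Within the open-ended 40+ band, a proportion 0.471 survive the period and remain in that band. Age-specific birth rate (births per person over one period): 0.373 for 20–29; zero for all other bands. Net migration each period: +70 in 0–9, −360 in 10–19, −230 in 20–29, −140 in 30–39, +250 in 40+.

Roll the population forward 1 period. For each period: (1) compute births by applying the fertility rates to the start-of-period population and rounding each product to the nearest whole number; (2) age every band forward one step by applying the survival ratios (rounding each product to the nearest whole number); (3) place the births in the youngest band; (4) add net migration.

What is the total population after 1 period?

Period 1.
Births: 7200 × 0.373 = 2686
10–19: 13100 × 0.983 = 12877
20–29: 11600 × 0.971 = 11264
30–39: 7200 × 0.975 = 7020
40+: 19200 × 0.976 + 5900 × 0.471 = 18739 + 2779 = 21518
Net migration: 0–9 + 70 → 2756; 10–19 − 360 → 12517; 20–29 − 230 → 11034; 30–39 − 140 → 6880; 40+ + 250 → 21768
Giving 2756 / 12517 / 11034 / 6880 / 21768.
Total after period 1: 2756 + 12517 + 11034 + 6880 + 21768 = 54955

54955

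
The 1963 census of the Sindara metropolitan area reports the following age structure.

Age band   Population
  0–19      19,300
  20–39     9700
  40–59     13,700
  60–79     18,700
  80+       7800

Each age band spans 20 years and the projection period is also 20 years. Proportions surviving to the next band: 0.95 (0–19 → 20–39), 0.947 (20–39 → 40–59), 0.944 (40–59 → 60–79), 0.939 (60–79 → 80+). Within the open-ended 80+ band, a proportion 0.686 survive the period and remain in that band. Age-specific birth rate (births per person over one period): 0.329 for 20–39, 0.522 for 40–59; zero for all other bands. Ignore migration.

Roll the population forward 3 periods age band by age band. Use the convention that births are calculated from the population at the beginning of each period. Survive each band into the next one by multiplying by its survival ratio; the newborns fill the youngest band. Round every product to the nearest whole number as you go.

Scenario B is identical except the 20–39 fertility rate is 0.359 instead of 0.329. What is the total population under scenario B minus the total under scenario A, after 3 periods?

1178

[period 1]
Births: 9700 × 0.329 = 3191, 13700 × 0.522 = 7151 ⇒ total 10342
20–39: 19300 × 0.95 = 18335
40–59: 9700 × 0.947 = 9186
60–79: 13700 × 0.944 = 12933
80+: 18700 × 0.939 + 7800 × 0.686 = 17559 + 5351 = 22910
End of period: [10342, 18335, 9186, 12933, 22910]
[period 2]
Births: 18335 × 0.329 = 6032, 9186 × 0.522 = 4795 ⇒ total 10827
20–39: 10342 × 0.95 = 9825
40–59: 18335 × 0.947 = 17363
60–79: 9186 × 0.944 = 8672
80+: 12933 × 0.939 + 22910 × 0.686 = 12144 + 15716 = 27860
End of period: [10827, 9825, 17363, 8672, 27860]
[period 3]
Births: 9825 × 0.329 = 3232, 17363 × 0.522 = 9063 ⇒ total 12295
20–39: 10827 × 0.95 = 10286
40–59: 9825 × 0.947 = 9304
60–79: 17363 × 0.944 = 16391
80+: 8672 × 0.939 + 27860 × 0.686 = 8143 + 19112 = 27255
End of period: [12295, 10286, 9304, 16391, 27255]
Scenario A total after 3 periods: 75531
Scenario B projection —
[period 1]
Births: 9700 × 0.359 = 3482, 13700 × 0.522 = 7151 ⇒ total 10633
20–39: 19300 × 0.95 = 18335
40–59: 9700 × 0.947 = 9186
60–79: 13700 × 0.944 = 12933
80+: 18700 × 0.939 + 7800 × 0.686 = 17559 + 5351 = 22910
End of period: [10633, 18335, 9186, 12933, 22910]
[period 2]
Births: 18335 × 0.359 = 6582, 9186 × 0.522 = 4795 ⇒ total 11377
20–39: 10633 × 0.95 = 10101
40–59: 18335 × 0.947 = 17363
60–79: 9186 × 0.944 = 8672
80+: 12933 × 0.939 + 22910 × 0.686 = 12144 + 15716 = 27860
End of period: [11377, 10101, 17363, 8672, 27860]
[period 3]
Births: 10101 × 0.359 = 3626, 17363 × 0.522 = 9063 ⇒ total 12689
20–39: 11377 × 0.95 = 10808
40–59: 10101 × 0.947 = 9566
60–79: 17363 × 0.944 = 16391
80+: 8672 × 0.939 + 27860 × 0.686 = 8143 + 19112 = 27255
End of period: [12689, 10808, 9566, 16391, 27255]
Scenario B total after 3 periods: 76709
Difference B − A = 76709 − 75531 = 1178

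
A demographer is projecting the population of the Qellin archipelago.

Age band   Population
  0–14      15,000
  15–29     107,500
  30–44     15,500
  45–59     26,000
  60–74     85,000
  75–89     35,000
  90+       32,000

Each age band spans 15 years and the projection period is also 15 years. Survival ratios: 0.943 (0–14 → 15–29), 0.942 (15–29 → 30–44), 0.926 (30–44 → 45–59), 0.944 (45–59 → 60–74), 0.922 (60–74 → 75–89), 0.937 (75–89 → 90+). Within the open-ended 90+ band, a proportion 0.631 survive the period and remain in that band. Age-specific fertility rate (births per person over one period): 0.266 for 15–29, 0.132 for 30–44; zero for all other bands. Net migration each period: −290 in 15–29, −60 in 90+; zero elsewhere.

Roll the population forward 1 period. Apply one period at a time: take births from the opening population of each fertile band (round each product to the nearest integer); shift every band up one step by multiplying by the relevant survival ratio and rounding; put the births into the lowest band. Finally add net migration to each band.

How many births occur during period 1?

Period 1:
Births: 107500 * 0.266 = 28595  |  15500 * 0.132 = 2046 → total 30641
15–29: 15000 * 0.943 = 14145
30–44: 107500 * 0.942 = 101265
45–59: 15500 * 0.926 = 14353
60–74: 26000 * 0.944 = 24544
75–89: 85000 * 0.922 = 78370
90+: 35000 * 0.937 + 32000 * 0.631 = 32795 + 20192 = 52987
Net migration: 15–29 − 290 → 13855; 90+ − 60 → 52927
Giving 30641 / 13855 / 101265 / 14353 / 24544 / 78370 / 52927.

30641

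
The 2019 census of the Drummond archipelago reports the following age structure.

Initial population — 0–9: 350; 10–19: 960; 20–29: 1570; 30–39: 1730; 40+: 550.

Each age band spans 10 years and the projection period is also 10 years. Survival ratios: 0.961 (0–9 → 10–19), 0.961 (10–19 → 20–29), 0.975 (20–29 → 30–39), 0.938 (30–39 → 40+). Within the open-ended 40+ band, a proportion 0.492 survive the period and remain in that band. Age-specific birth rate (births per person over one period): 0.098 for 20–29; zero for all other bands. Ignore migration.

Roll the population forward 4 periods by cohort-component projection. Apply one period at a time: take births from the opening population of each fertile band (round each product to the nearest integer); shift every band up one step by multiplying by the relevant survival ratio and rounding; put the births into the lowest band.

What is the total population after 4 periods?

1549

After projecting period 1:
Births: 1570 * 0.098 = 154
10–19: 350 * 0.961 = 336
20–29: 960 * 0.961 = 923
30–39: 1570 * 0.975 = 1531
40+: 1730 * 0.938 + 550 * 0.492 = 1623 + 271 = 1894
Population now: 0–9=154, 10–19=336, 20–29=923, 30–39=1531, 40+=1894
After projecting period 2:
Births: 923 * 0.098 = 90
10–19: 154 * 0.961 = 148
20–29: 336 * 0.961 = 323
30–39: 923 * 0.975 = 900
40+: 1531 * 0.938 + 1894 * 0.492 = 1436 + 932 = 2368
Population now: 0–9=90, 10–19=148, 20–29=323, 30–39=900, 40+=2368
After projecting period 3:
Births: 323 * 0.098 = 32
10–19: 90 * 0.961 = 86
20–29: 148 * 0.961 = 142
30–39: 323 * 0.975 = 315
40+: 900 * 0.938 + 2368 * 0.492 = 844 + 1165 = 2009
Population now: 0–9=32, 10–19=86, 20–29=142, 30–39=315, 40+=2009
After projecting period 4:
Births: 142 * 0.098 = 14
10–19: 32 * 0.961 = 31
20–29: 86 * 0.961 = 83
30–39: 142 * 0.975 = 138
40+: 315 * 0.938 + 2009 * 0.492 = 295 + 988 = 1283
Population now: 0–9=14, 10–19=31, 20–29=83, 30–39=138, 40+=1283
Total after period 4: 14 + 31 + 83 + 138 + 1283 = 1549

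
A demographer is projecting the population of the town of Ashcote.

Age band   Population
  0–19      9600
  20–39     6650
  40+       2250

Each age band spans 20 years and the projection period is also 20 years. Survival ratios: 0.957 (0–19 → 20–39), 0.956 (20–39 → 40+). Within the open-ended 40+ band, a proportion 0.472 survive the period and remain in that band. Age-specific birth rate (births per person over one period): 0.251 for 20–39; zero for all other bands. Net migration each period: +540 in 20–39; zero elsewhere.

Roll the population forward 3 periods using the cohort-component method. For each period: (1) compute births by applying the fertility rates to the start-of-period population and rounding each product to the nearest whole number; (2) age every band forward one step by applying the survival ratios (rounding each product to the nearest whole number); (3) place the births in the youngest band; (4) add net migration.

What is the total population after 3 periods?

11497

Call the groups 1 to 3, youngest first.
— Period 1 —
Births: 6650 × 0.251 = 1669
Group 2: 9600 × 0.957 = 9187
Group 3: 6650 × 0.956 + 2250 × 0.472 = 6357 + 1062 = 7419
Net migration: Group 2 + 540 → 9727
Giving 1669 / 9727 / 7419.
— Period 2 —
Births: 9727 × 0.251 = 2441
Group 2: 1669 × 0.957 = 1597
Group 3: 9727 × 0.956 + 7419 × 0.472 = 9299 + 3502 = 12801
Net migration: Group 2 + 540 → 2137
Giving 2441 / 2137 / 12801.
— Period 3 —
Births: 2137 × 0.251 = 536
Group 2: 2441 × 0.957 = 2336
Group 3: 2137 × 0.956 + 12801 × 0.472 = 2043 + 6042 = 8085
Net migration: Group 2 + 540 → 2876
Giving 536 / 2876 / 8085.
Total after period 3: 536 + 2876 + 8085 = 11497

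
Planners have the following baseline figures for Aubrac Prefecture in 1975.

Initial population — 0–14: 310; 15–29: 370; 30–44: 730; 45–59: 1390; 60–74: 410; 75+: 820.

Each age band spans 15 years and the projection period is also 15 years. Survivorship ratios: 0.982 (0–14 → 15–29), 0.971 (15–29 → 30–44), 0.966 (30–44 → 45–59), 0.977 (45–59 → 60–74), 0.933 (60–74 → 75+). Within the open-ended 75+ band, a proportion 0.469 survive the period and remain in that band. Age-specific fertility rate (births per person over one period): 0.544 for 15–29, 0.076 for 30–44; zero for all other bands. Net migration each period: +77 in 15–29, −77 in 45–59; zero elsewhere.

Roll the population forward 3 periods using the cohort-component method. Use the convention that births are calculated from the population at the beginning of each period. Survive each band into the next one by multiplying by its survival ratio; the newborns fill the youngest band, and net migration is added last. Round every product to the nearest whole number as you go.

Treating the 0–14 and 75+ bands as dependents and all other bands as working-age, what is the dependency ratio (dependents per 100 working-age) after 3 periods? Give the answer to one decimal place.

131.9

Call the bands 1 to 6, youngest first.
[period 1]
Births: 370 × 0.544 = 201  |  730 × 0.076 = 55 → 256
Band 2: 310 × 0.982 = 304
Band 3: 370 × 0.971 = 359
Band 4: 730 × 0.966 = 705
Band 5: 1390 × 0.977 = 1358
Band 6: 410 × 0.933 + 820 × 0.469 = 383 + 385 = 768
Net migration: Band 2 + 77 → 381; Band 4 − 77 → 628
End of period: [256, 381, 359, 628, 1358, 768]
[period 2]
Births: 381 × 0.544 = 207  |  359 × 0.076 = 27 → 234
Band 2: 256 × 0.982 = 251
Band 3: 381 × 0.971 = 370
Band 4: 359 × 0.966 = 347
Band 5: 628 × 0.977 = 614
Band 6: 1358 × 0.933 + 768 × 0.469 = 1267 + 360 = 1627
Net migration: Band 2 + 77 → 328; Band 4 − 77 → 270
End of period: [234, 328, 370, 270, 614, 1627]
[period 3]
Births: 328 × 0.544 = 178  |  370 × 0.076 = 28 → 206
Band 2: 234 × 0.982 = 230
Band 3: 328 × 0.971 = 318
Band 4: 370 × 0.966 = 357
Band 5: 270 × 0.977 = 264
Band 6: 614 × 0.933 + 1627 × 0.469 = 573 + 763 = 1336
Net migration: Band 2 + 77 → 307; Band 4 − 77 → 280
End of period: [206, 307, 318, 280, 264, 1336]
Dependents (band 0–14 + band 75+) = 206 + 1336 = 1542; working-age = 1169; ratio = 1542/1169 × 100 = 131.9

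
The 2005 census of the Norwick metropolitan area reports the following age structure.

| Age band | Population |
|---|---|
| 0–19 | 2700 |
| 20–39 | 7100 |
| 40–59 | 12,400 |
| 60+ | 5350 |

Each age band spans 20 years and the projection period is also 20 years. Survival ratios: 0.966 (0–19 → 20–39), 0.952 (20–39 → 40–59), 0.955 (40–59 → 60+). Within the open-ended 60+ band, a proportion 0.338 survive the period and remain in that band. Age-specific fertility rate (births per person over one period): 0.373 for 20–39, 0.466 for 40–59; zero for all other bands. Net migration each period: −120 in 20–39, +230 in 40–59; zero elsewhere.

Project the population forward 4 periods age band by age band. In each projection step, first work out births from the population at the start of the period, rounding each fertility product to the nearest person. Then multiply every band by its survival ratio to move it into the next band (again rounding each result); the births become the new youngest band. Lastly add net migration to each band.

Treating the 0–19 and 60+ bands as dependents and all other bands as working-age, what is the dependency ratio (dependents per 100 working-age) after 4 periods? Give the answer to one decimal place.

186.8

Numbering the groups 1..4 from youngest to oldest:
Period 1.
Births: 7100 * 0.373 = 2648, 12400 * 0.466 = 5778 ⇒ total 8426
Group 2: 2700 * 0.966 = 2608
Group 3: 7100 * 0.952 = 6759
Group 4: 12400 * 0.955 + 5350 * 0.338 = 11842 + 1808 = 13650
Net migration: Group 2 − 120 → 2488; Group 3 + 230 → 6989
→ [8426, 2488, 6989, 13650]
Period 2.
Births: 2488 * 0.373 = 928, 6989 * 0.466 = 3257 ⇒ total 4185
Group 2: 8426 * 0.966 = 8140
Group 3: 2488 * 0.952 = 2369
Group 4: 6989 * 0.955 + 13650 * 0.338 = 6674 + 4614 = 11288
Net migration: Group 2 − 120 → 8020; Group 3 + 230 → 2599
→ [4185, 8020, 2599, 11288]
Period 3.
Births: 8020 * 0.373 = 2991, 2599 * 0.466 = 1211 ⇒ total 4202
Group 2: 4185 * 0.966 = 4043
Group 3: 8020 * 0.952 = 7635
Group 4: 2599 * 0.955 + 11288 * 0.338 = 2482 + 3815 = 6297
Net migration: Group 2 − 120 → 3923; Group 3 + 230 → 7865
→ [4202, 3923, 7865, 6297]
Period 4.
Births: 3923 * 0.373 = 1463, 7865 * 0.466 = 3665 ⇒ total 5128
Group 2: 4202 * 0.966 = 4059
Group 3: 3923 * 0.952 = 3735
Group 4: 7865 * 0.955 + 6297 * 0.338 = 7511 + 2128 = 9639
Net migration: Group 2 − 120 → 3939; Group 3 + 230 → 3965
→ [5128, 3939, 3965, 9639]
Dependents (band 0–19 + band 60+) = 5128 + 9639 = 14767; working-age = 7904; ratio = 14767/7904 × 100 = 186.8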